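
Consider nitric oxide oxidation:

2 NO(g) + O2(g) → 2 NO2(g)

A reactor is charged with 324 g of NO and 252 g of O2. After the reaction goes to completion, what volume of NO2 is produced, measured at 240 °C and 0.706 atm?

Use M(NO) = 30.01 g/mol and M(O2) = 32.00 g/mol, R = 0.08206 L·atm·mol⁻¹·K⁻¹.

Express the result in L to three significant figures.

n(NO) = 324 / 30.01 = 10.80 mol
n(O2) = 252 / 32.00 = 7.875 mol
For 10.80 mol NO, stoichiometry requires (1/2) × 10.80 = 5.400 mol O2; 7.875 mol is available, so NO is limiting.
n(NO2) = (2/2) × 10.80 = 10.80 mol
V(NO2) = nRT/P = 10.80 × 0.08206 × 513.15 / 0.706 = 644.2 L

644 L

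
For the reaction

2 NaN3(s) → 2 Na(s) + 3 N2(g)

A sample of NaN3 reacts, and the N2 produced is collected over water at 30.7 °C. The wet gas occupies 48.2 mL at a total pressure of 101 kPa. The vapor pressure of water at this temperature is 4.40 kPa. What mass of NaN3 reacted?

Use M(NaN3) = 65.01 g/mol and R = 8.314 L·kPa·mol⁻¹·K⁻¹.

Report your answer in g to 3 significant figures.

P(N2) = 101 − 4.40 = 96.60 kPa
n(N2) = PV/RT = (96.60 × 0.04820) / (8.314 × 303.85) = 0.001843 mol
n(NaN3) = (2/3) × 0.001843 = 0.001229 mol
m(NaN3) = 0.001229 × 65.01 = 0.07990 g

0.0799 g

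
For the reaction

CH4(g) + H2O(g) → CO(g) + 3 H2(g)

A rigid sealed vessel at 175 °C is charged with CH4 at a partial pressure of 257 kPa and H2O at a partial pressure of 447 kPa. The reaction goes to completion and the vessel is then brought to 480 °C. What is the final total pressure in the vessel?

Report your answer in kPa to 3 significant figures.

With V and T fixed, P_i ∝ n_i, so the mole ratios apply directly to partial pressures at 175 °C.
P(H2O) required for 257 kPa of CH4 = (1/1) × 257 = 257.0 kPa; available 447 kPa, so CH4 is limiting.
P(H2O) remaining = 447 − (1/1) × 257 = 190.0 kPa
P(gaseous products) = (1+3)/1 × 257 = 1028 kPa
P_total at 175 °C = 190.0 + 1028 = 1218 kPa
Scaling to 480 °C: P = 1218 × 753.15/448.15 = 2047 kPa

2050 kPa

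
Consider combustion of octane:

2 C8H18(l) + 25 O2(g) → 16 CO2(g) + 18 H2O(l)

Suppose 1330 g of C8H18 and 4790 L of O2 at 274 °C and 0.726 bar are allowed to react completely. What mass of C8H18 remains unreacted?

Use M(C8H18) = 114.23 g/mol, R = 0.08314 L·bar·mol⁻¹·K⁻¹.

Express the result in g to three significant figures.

631 g

n(C8H18) = 1330 / 114.23 = 11.64 mol
n(O2) = PV/RT = (0.726 × 4790) / (0.08314 × 547.15) = 76.45 mol
For 11.64 mol C8H18, stoichiometry requires (25/2) × 11.64 = 145.5 mol O2; 76.45 mol is available, so O2 is limiting.
n(C8H18) consumed = (2/25) × 76.45 = 6.116 mol; remaining = 11.64 − 6.116 = 5.524 mol
m(C8H18) = 5.524 × 114.23 = 631.0 g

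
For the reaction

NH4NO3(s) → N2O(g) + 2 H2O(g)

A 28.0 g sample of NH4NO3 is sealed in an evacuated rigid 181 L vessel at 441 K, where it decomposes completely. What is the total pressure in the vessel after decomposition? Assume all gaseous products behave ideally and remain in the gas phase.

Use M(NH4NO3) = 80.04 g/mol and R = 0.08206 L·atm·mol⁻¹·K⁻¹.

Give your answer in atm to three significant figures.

n(NH4NO3) = 28.0 / 80.04 = 0.3498 mol
n(gas produced) = (3/1) × 0.3498 = 1.049 mol
P = nRT/V = 1.049 × 0.08206 × 441 / 181 = 0.2097 atm

0.210 atm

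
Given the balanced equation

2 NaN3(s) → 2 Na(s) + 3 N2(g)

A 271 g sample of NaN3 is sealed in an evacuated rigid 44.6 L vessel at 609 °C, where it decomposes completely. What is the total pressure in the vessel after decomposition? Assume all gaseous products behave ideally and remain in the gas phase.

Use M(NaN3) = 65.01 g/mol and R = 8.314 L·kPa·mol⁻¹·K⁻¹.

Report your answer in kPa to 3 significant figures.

1030 kPa

n(NaN3) = 271 / 65.01 = 4.169 mol
n(gas produced) = (3/2) × 4.169 = 6.253 mol
P = nRT/V = 6.253 × 8.314 × 882.15 / 44.6 = 1028 kPa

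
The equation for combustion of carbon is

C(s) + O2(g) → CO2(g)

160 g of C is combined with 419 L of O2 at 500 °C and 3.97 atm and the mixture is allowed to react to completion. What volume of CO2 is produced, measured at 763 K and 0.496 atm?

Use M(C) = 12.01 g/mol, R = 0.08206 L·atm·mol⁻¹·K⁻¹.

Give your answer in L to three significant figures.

1680 L

n(C) = 160 / 12.01 = 13.32 mol
n(O2) = PV/RT = (3.97 × 419) / (0.08206 × 773.15) = 26.22 mol
For 13.32 mol C, stoichiometry requires (1/1) × 13.32 = 13.32 mol O2; 26.22 mol is available, so C is limiting.
n(CO2) = (1/1) × 13.32 = 13.32 mol
V(CO2) = nRT/P = 13.32 × 0.08206 × 763 / 0.496 = 1681 L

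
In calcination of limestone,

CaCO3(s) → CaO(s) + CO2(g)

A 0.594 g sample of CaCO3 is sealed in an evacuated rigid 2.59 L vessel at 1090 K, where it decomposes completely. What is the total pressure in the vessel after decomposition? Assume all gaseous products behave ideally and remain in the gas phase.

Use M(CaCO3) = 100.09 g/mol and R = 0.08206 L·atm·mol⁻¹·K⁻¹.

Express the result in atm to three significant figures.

n(CaCO3) = 0.594 / 100.09 = 0.005935 mol
n(gas produced) = (1/1) × 0.005935 = 0.005935 mol
P = nRT/V = 0.005935 × 0.08206 × 1090 / 2.59 = 0.2050 atm

0.205 atm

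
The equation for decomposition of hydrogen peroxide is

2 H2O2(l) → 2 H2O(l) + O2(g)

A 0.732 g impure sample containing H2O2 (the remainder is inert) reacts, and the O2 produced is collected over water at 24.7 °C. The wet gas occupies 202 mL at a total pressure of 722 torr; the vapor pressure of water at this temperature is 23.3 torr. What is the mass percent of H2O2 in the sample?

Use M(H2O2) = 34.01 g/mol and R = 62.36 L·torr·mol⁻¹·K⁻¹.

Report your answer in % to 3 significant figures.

70.6 %

P(O2) = 722 − 23.3 = 698.7 torr
n(O2) = PV/RT = (698.7 × 0.2020) / (62.36 × 297.85) = 0.007599 mol
n(H2O2) = (2/1) × 0.007599 = 0.01520 mol
m(H2O2) = 0.01520 × 34.01 = 0.5170 g
%H2O2 = 0.5170 / 0.732 × 100 = 70.63%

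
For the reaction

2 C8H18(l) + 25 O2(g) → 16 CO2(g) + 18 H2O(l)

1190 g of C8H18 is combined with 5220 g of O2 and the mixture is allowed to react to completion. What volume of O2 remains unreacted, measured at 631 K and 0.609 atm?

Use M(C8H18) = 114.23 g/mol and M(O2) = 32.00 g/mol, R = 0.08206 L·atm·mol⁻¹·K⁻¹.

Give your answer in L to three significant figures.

2800 L

n(C8H18) = 1190 / 114.23 = 10.42 mol
n(O2) = 5220 / 32.00 = 163.1 mol
For 10.42 mol C8H18, stoichiometry requires (25/2) × 10.42 = 130.2 mol O2; 163.1 mol is available, so C8H18 is limiting.
n(O2) consumed = (25/2) × 10.42 = 130.2 mol; remaining = 163.1 − 130.2 = 32.90 mol
V(O2) = nRT/P = 32.90 × 0.08206 × 631 / 0.609 = 2797 L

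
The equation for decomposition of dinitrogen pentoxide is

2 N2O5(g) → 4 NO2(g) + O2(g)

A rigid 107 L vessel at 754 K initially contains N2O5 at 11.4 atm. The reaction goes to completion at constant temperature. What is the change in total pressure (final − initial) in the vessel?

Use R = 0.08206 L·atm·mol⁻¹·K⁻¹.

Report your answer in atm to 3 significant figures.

Since T and V are fixed, P_final/P_initial = n_final/n_initial = 5/2.
P_final = (5/2) × 11.4 = 28.50 atm; ΔP = 28.50 − 11.4 = 17.10 atm

17.1 atm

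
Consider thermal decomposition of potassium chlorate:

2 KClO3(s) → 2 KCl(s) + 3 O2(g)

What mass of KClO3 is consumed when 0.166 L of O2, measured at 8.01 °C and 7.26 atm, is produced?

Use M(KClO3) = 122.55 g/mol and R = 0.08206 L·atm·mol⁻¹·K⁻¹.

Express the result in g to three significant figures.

4.27 g

n(O2) = PV/RT = (7.26 × 0.166) / (0.08206 × 281.16) = 0.05223 mol
n(KClO3) = (2/3) × 0.05223 = 0.03482 mol
m(KClO3) = 0.03482 × 122.55 = 4.267 g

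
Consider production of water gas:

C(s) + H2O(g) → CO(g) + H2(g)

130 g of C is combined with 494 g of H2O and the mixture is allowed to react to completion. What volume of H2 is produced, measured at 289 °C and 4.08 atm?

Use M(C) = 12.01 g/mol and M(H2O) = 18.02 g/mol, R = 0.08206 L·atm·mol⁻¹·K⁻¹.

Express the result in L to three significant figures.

122 L

n(C) = 130 / 12.01 = 10.82 mol
n(H2O) = 494 / 18.02 = 27.41 mol
For 10.82 mol C, stoichiometry requires (1/1) × 10.82 = 10.82 mol H2O; 27.41 mol is available, so C is limiting.
n(H2) = (1/1) × 10.82 = 10.82 mol
V(H2) = nRT/P = 10.82 × 0.08206 × 562.15 / 4.08 = 122.3 L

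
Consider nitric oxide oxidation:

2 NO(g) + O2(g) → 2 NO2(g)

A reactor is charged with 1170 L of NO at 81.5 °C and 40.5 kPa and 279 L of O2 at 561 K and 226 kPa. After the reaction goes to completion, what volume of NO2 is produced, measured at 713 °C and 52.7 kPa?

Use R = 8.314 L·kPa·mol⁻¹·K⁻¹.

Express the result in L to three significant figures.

2500 L

n(NO) = PV/RT = (40.5 × 1170) / (8.314 × 354.65) = 16.07 mol
n(O2) = PV/RT = (226 × 279) / (8.314 × 561) = 13.52 mol
For 16.07 mol NO, stoichiometry requires (1/2) × 16.07 = 8.035 mol O2; 13.52 mol is available, so NO is limiting.
n(NO2) = (2/2) × 16.07 = 16.07 mol
V(NO2) = nRT/P = 16.07 × 8.314 × 986.15 / 52.7 = 2500 L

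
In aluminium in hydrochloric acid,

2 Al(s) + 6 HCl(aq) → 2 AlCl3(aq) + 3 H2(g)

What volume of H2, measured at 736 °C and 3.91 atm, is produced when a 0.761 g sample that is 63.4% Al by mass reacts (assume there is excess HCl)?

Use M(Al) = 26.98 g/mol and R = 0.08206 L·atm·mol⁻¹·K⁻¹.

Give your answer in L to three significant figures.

0.568 L

mass of Al = 0.761 × 63.4/100 = 0.4825 g
n(Al) = 0.4825 / 26.98 = 0.01788 mol
n(H2) = (3/2) × 0.01788 = 0.02682 mol
V = nRT/P = 0.02682 × 0.08206 × 1009.15 / 3.91 = 0.5680 L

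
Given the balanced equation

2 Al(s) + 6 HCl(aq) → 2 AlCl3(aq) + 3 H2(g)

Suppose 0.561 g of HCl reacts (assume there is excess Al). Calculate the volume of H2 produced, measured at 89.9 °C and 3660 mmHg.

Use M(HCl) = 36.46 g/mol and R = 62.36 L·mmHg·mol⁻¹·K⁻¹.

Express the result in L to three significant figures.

0.0476 L

n(HCl) = 0.5610 / 36.46 = 0.01539 mol
n(H2) = (3/6) × 0.01539 = 0.007695 mol
V = nRT/P = 0.007695 × 62.36 × 363.05 / 3660 = 0.04760 L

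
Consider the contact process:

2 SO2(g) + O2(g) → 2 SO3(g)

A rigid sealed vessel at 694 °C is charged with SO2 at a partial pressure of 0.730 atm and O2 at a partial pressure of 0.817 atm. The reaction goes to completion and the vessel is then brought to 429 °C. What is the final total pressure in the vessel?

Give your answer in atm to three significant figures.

Because the vessel is rigid and T is held at 694 °C, work the stoichiometry in partial pressures (P_i = n_iRT/V).
P(O2) required for 0.730 atm of SO2 = (1/2) × 0.730 = 0.3650 atm; available 0.817 atm, so SO2 is limiting.
P(O2) remaining = 0.817 − (1/2) × 0.730 = 0.4520 atm
P(gaseous products) = (2)/2 × 0.730 = 0.7300 atm
P_total at 694 °C = 0.4520 + 0.7300 = 1.182 atm
Scaling to 429 °C: P = 1.182 × 702.15/967.15 = 0.8581 atm

0.858 atm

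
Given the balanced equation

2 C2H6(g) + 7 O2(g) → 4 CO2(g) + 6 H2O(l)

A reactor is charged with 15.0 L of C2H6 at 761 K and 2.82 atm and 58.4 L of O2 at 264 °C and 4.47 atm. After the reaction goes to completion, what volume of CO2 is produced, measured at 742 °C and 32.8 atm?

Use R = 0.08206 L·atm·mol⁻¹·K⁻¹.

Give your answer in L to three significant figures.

3.44 L

n(C2H6) = PV/RT = (2.82 × 15.0) / (0.08206 × 761) = 0.6774 mol
n(O2) = PV/RT = (4.47 × 58.4) / (0.08206 × 537.15) = 5.922 mol
For 0.6774 mol C2H6, stoichiometry requires (7/2) × 0.6774 = 2.371 mol O2; 5.922 mol is available, so C2H6 is limiting.
n(CO2) = (4/2) × 0.6774 = 1.355 mol
V(CO2) = nRT/P = 1.355 × 0.08206 × 1015.15 / 32.8 = 3.441 L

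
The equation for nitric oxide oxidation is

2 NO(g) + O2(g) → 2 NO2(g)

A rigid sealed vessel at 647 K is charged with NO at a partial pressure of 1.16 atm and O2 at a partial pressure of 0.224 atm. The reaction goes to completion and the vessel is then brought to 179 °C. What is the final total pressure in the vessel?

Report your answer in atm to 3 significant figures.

0.811 atm

At constant V, partial pressures at 647 K are proportional to moles, so apply stoichiometry directly to pressures.
P(O2) required for 1.16 atm of NO = (1/2) × 1.16 = 0.5800 atm; available 0.224 atm, so O2 is limiting.
P(NO) remaining = 1.16 − (2/1) × 0.224 = 0.7120 atm
P(gaseous products) = (2)/1 × 0.224 = 0.4480 atm
P_total at 647 K = 0.7120 + 0.4480 = 1.160 atm
Scaling to 179 °C: P = 1.160 × 452.15/647 = 0.8107 atm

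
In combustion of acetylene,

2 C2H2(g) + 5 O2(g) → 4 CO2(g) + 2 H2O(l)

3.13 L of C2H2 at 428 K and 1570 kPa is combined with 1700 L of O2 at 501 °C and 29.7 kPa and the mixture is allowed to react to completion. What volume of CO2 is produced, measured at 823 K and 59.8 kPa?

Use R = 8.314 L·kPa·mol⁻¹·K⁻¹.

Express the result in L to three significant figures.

316 L

n(C2H2) = PV/RT = (1570 × 3.13) / (8.314 × 428) = 1.381 mol
n(O2) = PV/RT = (29.7 × 1700) / (8.314 × 774.15) = 7.845 mol
For 1.381 mol C2H2, stoichiometry requires (5/2) × 1.381 = 3.453 mol O2; 7.845 mol is available, so C2H2 is limiting.
n(CO2) = (4/2) × 1.381 = 2.762 mol
V(CO2) = nRT/P = 2.762 × 8.314 × 823 / 59.8 = 316.0 L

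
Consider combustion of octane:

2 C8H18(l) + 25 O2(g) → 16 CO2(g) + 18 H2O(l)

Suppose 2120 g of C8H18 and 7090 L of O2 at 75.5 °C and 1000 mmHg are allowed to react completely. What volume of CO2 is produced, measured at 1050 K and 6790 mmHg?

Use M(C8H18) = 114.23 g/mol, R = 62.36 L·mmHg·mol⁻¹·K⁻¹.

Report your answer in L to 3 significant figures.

1430 L

n(C8H18) = 2120 / 114.23 = 18.56 mol
n(O2) = PV/RT = (1000 × 7090) / (62.36 × 348.65) = 326.1 mol
For 18.56 mol C8H18, stoichiometry requires (25/2) × 18.56 = 232.0 mol O2; 326.1 mol is available, so C8H18 is limiting.
n(CO2) = (16/2) × 18.56 = 148.5 mol
V(CO2) = nRT/P = 148.5 × 62.36 × 1050 / 6790 = 1432 L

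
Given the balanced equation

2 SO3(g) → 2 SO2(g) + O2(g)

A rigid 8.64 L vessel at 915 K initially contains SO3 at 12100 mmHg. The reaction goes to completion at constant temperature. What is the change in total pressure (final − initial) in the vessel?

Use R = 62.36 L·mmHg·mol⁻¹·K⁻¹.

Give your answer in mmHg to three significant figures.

At constant T and V, P ∝ n(gas): 2 mol gas → 3 mol gas.
P_final = (3/2) × 12100 = 18150 mmHg; ΔP = 18150 − 12100 = 6050 mmHg

6050 mmHg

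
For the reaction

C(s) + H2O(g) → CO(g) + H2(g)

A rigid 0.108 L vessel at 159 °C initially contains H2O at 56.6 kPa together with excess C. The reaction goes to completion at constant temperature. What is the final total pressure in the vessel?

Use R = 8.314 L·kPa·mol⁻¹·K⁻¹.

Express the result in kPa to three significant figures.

Rigid vessel, constant T ⇒ P scales with total gas moles (1 → 2).
P_final = (2/1) × 56.6 = 113.2 kPa

113 kPa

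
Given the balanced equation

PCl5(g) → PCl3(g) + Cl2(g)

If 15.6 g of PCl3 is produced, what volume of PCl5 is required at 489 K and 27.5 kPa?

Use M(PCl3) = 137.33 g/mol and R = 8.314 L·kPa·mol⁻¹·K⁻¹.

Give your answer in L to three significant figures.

16.8 L

n(PCl3) = 15.60 / 137.33 = 0.1136 mol
n(PCl5) = (1/1) × 0.1136 = 0.1136 mol
V = nRT/P = 0.1136 × 8.314 × 489 / 27.5 = 16.79 L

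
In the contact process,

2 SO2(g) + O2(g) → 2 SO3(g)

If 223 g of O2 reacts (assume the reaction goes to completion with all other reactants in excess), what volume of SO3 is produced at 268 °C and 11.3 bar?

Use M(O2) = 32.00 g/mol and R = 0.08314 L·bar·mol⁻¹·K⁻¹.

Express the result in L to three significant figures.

55.5 L

n(O2) = 223.0 / 32.00 = 6.969 mol
n(SO3) = (2/1) × 6.969 = 13.94 mol
V = nRT/P = 13.94 × 0.08314 × 541.15 / 11.3 = 55.50 L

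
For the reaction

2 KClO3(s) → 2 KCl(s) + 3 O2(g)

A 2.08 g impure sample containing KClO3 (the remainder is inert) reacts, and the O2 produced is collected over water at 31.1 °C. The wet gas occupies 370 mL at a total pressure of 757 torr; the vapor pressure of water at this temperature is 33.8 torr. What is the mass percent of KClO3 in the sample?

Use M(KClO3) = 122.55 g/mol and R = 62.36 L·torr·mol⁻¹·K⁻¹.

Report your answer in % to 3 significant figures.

P(O2) = 757 − 33.8 = 723.2 torr
n(O2) = PV/RT = (723.2 × 0.3700) / (62.36 × 304.25) = 0.01410 mol
n(KClO3) = (2/3) × 0.01410 = 0.009400 mol
m(KClO3) = 0.009400 × 122.55 = 1.152 g
%KClO3 = 1.152 / 2.08 × 100 = 55.38%

55.4 %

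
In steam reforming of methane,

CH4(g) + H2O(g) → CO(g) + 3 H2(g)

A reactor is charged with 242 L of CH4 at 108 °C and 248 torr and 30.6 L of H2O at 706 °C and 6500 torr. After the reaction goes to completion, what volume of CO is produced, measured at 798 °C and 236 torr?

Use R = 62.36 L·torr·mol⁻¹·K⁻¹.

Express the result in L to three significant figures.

n(CH4) = PV/RT = (248 × 242) / (62.36 × 381.15) = 2.525 mol
n(H2O) = PV/RT = (6500 × 30.6) / (62.36 × 979.15) = 3.257 mol
For 2.525 mol CH4, stoichiometry requires (1/1) × 2.525 = 2.525 mol H2O; 3.257 mol is available, so CH4 is limiting.
n(CO) = (1/1) × 2.525 = 2.525 mol
V(CO) = nRT/P = 2.525 × 62.36 × 1071.15 / 236 = 714.7 L

715 L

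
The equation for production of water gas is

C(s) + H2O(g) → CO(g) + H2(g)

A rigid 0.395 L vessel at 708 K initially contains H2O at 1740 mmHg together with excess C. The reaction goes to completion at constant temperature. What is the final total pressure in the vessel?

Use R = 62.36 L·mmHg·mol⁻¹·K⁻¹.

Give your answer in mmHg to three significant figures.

3480 mmHg

Since T and V are fixed, P_final/P_initial = n_final/n_initial = 2/1.
P_final = (2/1) × 1740 = 3480 mmHg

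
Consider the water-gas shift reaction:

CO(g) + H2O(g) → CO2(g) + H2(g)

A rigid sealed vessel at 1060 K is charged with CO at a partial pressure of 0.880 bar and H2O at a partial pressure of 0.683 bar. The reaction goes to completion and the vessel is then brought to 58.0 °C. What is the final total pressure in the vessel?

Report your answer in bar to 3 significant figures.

Because the vessel is rigid and T is held at 1060 K, work the stoichiometry in partial pressures (P_i = n_iRT/V).
P(H2O) required for 0.880 bar of CO = (1/1) × 0.880 = 0.8800 bar; available 0.683 bar, so H2O is limiting.
P(CO) remaining = 0.880 − (1/1) × 0.683 = 0.1970 bar
P(gaseous products) = (1+1)/1 × 0.683 = 1.366 bar
P_total at 1060 K = 0.1970 + 1.366 = 1.563 bar
Scaling to 58.0 °C: P = 1.563 × 331.15/1060 = 0.4883 bar

0.488 bar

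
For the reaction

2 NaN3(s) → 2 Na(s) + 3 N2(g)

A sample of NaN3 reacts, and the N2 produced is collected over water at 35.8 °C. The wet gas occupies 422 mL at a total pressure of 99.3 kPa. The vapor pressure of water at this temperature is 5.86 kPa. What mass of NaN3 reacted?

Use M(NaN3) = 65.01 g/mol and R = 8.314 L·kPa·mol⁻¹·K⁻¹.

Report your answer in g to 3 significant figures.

P(N2) = 99.3 − 5.86 = 93.44 kPa
n(N2) = PV/RT = (93.44 × 0.4220) / (8.314 × 308.95) = 0.01535 mol
n(NaN3) = (2/3) × 0.01535 = 0.01023 mol
m(NaN3) = 0.01023 × 65.01 = 0.6651 g

0.665 g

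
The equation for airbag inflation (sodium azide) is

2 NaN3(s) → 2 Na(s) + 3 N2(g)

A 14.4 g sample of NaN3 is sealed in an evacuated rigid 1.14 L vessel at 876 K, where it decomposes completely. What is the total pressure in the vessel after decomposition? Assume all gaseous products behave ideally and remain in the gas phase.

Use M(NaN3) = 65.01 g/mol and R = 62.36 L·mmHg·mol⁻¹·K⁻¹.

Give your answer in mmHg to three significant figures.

15900 mmHg

n(NaN3) = 14.4 / 65.01 = 0.2215 mol
n(gas produced) = (3/2) × 0.2215 = 0.3322 mol
P = nRT/V = 0.3322 × 62.36 × 876 / 1.14 = 15920 mmHg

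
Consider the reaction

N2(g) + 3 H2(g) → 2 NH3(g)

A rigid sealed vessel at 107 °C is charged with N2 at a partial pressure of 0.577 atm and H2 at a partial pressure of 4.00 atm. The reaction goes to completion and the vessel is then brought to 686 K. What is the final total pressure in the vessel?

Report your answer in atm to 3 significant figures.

With V and T fixed, P_i ∝ n_i, so the mole ratios apply directly to partial pressures at 107 °C.
P(H2) required for 0.577 atm of N2 = (3/1) × 0.577 = 1.731 atm; available 4.00 atm, so N2 is limiting.
P(H2) remaining = 4.00 − (3/1) × 0.577 = 2.269 atm
P(gaseous products) = (2)/1 × 0.577 = 1.154 atm
P_total at 107 °C = 2.269 + 1.154 = 3.423 atm
Scaling to 686 K: P = 3.423 × 686/380.15 = 6.177 atm

6.18 atm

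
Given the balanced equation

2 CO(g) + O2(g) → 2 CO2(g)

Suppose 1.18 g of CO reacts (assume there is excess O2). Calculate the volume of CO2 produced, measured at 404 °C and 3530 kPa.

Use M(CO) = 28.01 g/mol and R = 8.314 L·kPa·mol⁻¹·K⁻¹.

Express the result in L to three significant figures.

n(CO) = 1.180 / 28.01 = 0.04213 mol
n(CO2) = (2/2) × 0.04213 = 0.04213 mol
V = nRT/P = 0.04213 × 8.314 × 677.15 / 3530 = 0.06719 L

0.0672 L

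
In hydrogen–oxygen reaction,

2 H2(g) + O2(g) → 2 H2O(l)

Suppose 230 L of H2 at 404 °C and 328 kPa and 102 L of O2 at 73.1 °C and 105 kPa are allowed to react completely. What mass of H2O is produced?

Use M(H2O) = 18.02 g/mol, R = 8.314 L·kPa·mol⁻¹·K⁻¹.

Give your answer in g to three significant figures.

n(H2) = PV/RT = (328 × 230) / (8.314 × 677.15) = 13.40 mol
n(O2) = PV/RT = (105 × 102) / (8.314 × 346.25) = 3.720 mol
For 13.40 mol H2, stoichiometry requires (1/2) × 13.40 = 6.700 mol O2; 3.720 mol is available, so O2 is limiting.
n(H2O) = (2/1) × 3.720 = 7.440 mol
m(H2O) = 7.440 × 18.02 = 134.1 g

134 g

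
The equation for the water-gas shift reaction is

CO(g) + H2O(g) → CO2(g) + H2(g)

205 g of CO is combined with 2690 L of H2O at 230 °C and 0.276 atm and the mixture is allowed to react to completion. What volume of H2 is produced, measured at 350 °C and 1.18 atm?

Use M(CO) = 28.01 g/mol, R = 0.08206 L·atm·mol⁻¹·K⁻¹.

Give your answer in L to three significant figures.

n(CO) = 205 / 28.01 = 7.319 mol
n(H2O) = PV/RT = (0.276 × 2690) / (0.08206 × 503.15) = 17.98 mol
For 7.319 mol CO, stoichiometry requires (1/1) × 7.319 = 7.319 mol H2O; 17.98 mol is available, so CO is limiting.
n(H2) = (1/1) × 7.319 = 7.319 mol
V(H2) = nRT/P = 7.319 × 0.08206 × 623.15 / 1.18 = 317.2 L

317 L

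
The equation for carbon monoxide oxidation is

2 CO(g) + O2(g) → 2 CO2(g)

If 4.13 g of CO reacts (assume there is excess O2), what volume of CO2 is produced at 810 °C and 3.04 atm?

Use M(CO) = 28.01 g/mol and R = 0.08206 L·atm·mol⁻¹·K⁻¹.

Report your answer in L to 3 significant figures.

n(CO) = 4.130 / 28.01 = 0.1474 mol
n(CO2) = (2/2) × 0.1474 = 0.1474 mol
V = nRT/P = 0.1474 × 0.08206 × 1083.15 / 3.04 = 4.310 L

4.31 L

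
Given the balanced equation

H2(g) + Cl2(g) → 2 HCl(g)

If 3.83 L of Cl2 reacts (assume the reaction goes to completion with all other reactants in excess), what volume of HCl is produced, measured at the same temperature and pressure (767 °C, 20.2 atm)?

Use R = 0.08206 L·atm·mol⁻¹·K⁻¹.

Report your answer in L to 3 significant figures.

At constant T and P, gas volumes are in the mole ratio: V(HCl) = (2/1) × 3.83 = 7.660 L

7.66 L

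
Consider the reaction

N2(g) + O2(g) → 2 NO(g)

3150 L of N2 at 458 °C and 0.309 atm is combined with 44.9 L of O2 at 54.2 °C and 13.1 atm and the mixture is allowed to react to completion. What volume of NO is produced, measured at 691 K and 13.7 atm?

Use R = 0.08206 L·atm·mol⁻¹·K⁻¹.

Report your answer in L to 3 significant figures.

134 L

n(N2) = PV/RT = (0.309 × 3150) / (0.08206 × 731.15) = 16.22 mol
n(O2) = PV/RT = (13.1 × 44.9) / (0.08206 × 327.35) = 21.90 mol
For 16.22 mol N2, stoichiometry requires (1/1) × 16.22 = 16.22 mol O2; 21.90 mol is available, so N2 is limiting.
n(NO) = (2/1) × 16.22 = 32.44 mol
V(NO) = nRT/P = 32.44 × 0.08206 × 691 / 13.7 = 134.3 L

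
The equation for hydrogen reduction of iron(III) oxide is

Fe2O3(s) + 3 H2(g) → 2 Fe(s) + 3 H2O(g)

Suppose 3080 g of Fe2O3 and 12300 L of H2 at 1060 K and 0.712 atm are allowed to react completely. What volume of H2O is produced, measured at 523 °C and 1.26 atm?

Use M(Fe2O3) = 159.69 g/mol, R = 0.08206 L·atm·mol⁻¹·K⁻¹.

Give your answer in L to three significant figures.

n(Fe2O3) = 3080 / 159.69 = 19.29 mol
n(H2) = PV/RT = (0.712 × 12300) / (0.08206 × 1060) = 100.7 mol
For 19.29 mol Fe2O3, stoichiometry requires (3/1) × 19.29 = 57.87 mol H2; 100.7 mol is available, so Fe2O3 is limiting.
n(H2O) = (3/1) × 19.29 = 57.87 mol
V(H2O) = nRT/P = 57.87 × 0.08206 × 796.15 / 1.26 = 3001 L

3000 L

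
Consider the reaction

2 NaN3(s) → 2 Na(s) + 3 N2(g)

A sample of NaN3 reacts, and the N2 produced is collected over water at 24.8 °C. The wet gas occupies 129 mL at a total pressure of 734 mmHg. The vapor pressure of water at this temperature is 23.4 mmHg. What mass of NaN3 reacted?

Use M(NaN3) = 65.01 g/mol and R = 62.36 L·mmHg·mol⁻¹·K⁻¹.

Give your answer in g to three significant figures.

P(N2) = 734 − 23.4 = 710.6 mmHg
n(N2) = PV/RT = (710.6 × 0.1290) / (62.36 × 297.95) = 0.004934 mol
n(NaN3) = (2/3) × 0.004934 = 0.003289 mol
m(NaN3) = 0.003289 × 65.01 = 0.2138 g

0.214 g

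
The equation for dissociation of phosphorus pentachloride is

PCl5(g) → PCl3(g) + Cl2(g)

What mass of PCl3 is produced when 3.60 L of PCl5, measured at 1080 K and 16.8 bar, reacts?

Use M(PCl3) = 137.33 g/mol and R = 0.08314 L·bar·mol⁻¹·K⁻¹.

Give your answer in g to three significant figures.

92.5 g

n(PCl5) = PV/RT = (16.8 × 3.60) / (0.08314 × 1080) = 0.6736 mol
n(PCl3) = (1/1) × 0.6736 = 0.6736 mol
m(PCl3) = 0.6736 × 137.33 = 92.51 g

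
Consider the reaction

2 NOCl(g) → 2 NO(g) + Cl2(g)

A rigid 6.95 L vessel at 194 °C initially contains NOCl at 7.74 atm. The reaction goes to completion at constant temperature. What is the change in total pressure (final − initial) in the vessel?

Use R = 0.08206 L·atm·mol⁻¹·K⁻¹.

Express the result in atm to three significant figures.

Rigid vessel, constant T ⇒ P scales with total gas moles (2 → 3).
P_final = (3/2) × 7.74 = 11.61 atm; ΔP = 11.61 − 7.74 = 3.870 atm

3.87 atm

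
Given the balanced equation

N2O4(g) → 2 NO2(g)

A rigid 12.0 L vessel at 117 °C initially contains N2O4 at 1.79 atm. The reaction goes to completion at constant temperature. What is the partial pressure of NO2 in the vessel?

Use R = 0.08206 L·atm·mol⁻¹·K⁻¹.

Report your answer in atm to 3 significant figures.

n(N2O4)₀ = PV/RT = (1.79 × 12.0) / (0.08206 × 390.15) = 0.6709 mol
n(NO2) = (2/1) × 0.6709 = 1.342 mol
P(NO2) = nRT/V = 1.342 × 0.08206 × 390.15 / 12.0 = 3.580 atm

3.58 atm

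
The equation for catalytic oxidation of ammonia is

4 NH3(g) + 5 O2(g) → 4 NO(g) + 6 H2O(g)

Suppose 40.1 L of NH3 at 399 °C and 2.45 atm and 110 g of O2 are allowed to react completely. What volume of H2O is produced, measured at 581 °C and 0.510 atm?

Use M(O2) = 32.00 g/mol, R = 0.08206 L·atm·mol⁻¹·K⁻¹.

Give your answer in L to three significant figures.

367 L

n(NH3) = PV/RT = (2.45 × 40.1) / (0.08206 × 672.15) = 1.781 mol
n(O2) = 110 / 32.00 = 3.438 mol
For 1.781 mol NH3, stoichiometry requires (5/4) × 1.781 = 2.226 mol O2; 3.438 mol is available, so NH3 is limiting.
n(H2O) = (6/4) × 1.781 = 2.671 mol
V(H2O) = nRT/P = 2.671 × 0.08206 × 854.15 / 0.510 = 367.1 L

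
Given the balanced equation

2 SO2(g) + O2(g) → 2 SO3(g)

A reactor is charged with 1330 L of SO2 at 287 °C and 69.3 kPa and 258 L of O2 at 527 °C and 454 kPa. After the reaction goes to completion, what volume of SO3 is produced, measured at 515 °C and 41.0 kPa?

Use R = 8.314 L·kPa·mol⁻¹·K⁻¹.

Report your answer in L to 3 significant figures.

n(SO2) = PV/RT = (69.3 × 1330) / (8.314 × 560.15) = 19.79 mol
n(O2) = PV/RT = (454 × 258) / (8.314 × 800.15) = 17.61 mol
For 19.79 mol SO2, stoichiometry requires (1/2) × 19.79 = 9.895 mol O2; 17.61 mol is available, so SO2 is limiting.
n(SO3) = (2/2) × 19.79 = 19.79 mol
V(SO3) = nRT/P = 19.79 × 8.314 × 788.15 / 41.0 = 3163 L

3160 L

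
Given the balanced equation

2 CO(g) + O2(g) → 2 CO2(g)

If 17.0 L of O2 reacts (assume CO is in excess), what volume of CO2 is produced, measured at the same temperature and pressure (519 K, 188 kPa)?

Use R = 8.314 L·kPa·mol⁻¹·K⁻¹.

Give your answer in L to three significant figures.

34.0 L

At constant T and P, gas volumes are in the mole ratio: V(CO2) = (2/1) × 17.0 = 34.00 L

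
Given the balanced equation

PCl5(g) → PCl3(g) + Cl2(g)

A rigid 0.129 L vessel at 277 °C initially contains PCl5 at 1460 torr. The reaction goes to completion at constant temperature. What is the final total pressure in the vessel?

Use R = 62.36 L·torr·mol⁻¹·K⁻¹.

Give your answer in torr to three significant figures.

2920 torr

Since T and V are fixed, P_final/P_initial = n_final/n_initial = 2/1.
P_final = (2/1) × 1460 = 2920 torr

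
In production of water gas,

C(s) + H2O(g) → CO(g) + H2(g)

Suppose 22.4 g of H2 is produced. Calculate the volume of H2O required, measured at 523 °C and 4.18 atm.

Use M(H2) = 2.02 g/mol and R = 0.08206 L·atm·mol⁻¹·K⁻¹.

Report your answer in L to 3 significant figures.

n(H2) = 22.40 / 2.02 = 11.09 mol
n(H2O) = (1/1) × 11.09 = 11.09 mol
V = nRT/P = 11.09 × 0.08206 × 796.15 / 4.18 = 173.3 L

173 L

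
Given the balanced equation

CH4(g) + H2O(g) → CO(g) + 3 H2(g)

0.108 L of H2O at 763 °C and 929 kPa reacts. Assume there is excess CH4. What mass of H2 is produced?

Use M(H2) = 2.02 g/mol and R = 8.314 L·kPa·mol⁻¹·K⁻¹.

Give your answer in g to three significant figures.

n(H2O) = PV/RT = (929 × 0.108) / (8.314 × 1036.15) = 0.01165 mol
n(H2) = (3/1) × 0.01165 = 0.03495 mol
m(H2) = 0.03495 × 2.02 = 0.07060 g

0.0706 g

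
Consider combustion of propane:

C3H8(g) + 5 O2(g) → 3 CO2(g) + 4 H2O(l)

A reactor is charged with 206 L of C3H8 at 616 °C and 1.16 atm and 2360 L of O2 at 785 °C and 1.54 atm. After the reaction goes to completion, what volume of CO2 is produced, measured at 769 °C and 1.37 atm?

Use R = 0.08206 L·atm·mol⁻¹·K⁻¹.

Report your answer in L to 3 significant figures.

n(C3H8) = PV/RT = (1.16 × 206) / (0.08206 × 889.15) = 3.275 mol
n(O2) = PV/RT = (1.54 × 2360) / (0.08206 × 1058.15) = 41.86 mol
For 3.275 mol C3H8, stoichiometry requires (5/1) × 3.275 = 16.38 mol O2; 41.86 mol is available, so C3H8 is limiting.
n(CO2) = (3/1) × 3.275 = 9.825 mol
V(CO2) = nRT/P = 9.825 × 0.08206 × 1042.15 / 1.37 = 613.3 L

613 L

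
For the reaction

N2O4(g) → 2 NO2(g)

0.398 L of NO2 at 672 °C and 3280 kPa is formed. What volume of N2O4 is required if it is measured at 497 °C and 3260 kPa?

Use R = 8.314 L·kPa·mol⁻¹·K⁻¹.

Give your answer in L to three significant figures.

n(NO2) = PV/RT = (3280 × 0.398) / (8.314 × 945.15) = 0.1661 mol
n(N2O4) = (1/2) × 0.1661 = 0.08305 mol
V = nRT/P = 0.08305 × 8.314 × 770.15 / 3260 = 0.1631 L

0.163 L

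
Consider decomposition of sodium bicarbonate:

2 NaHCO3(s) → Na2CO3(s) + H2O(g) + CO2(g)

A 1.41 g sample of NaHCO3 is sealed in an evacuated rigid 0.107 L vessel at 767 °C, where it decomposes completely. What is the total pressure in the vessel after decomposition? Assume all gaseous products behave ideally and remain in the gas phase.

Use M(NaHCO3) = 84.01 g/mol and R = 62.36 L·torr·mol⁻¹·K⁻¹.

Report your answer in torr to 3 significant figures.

10200 torr

n(NaHCO3) = 1.41 / 84.01 = 0.01678 mol
n(gas produced) = (2/2) × 0.01678 = 0.01678 mol
P = nRT/V = 0.01678 × 62.36 × 1040.15 / 0.107 = 10170 torr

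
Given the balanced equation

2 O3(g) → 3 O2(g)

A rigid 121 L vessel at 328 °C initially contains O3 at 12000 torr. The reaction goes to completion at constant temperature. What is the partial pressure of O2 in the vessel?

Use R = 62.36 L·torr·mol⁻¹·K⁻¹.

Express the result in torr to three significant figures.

n(O3)₀ = PV/RT = (12000 × 121) / (62.36 × 601.15) = 38.73 mol
n(O2) = (3/2) × 38.73 = 58.09 mol
P(O2) = nRT/V = 58.09 × 62.36 × 601.15 / 121 = 18000 torr

18000 torr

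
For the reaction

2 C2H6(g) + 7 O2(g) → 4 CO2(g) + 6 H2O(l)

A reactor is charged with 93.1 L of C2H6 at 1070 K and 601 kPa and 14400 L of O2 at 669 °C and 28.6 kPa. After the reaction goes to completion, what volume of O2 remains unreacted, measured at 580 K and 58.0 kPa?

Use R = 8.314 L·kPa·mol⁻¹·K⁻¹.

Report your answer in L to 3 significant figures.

2540 L

n(C2H6) = PV/RT = (601 × 93.1) / (8.314 × 1070) = 6.290 mol
n(O2) = PV/RT = (28.6 × 14400) / (8.314 × 942.15) = 52.58 mol
For 6.290 mol C2H6, stoichiometry requires (7/2) × 6.290 = 22.02 mol O2; 52.58 mol is available, so C2H6 is limiting.
n(O2) consumed = (7/2) × 6.290 = 22.02 mol; remaining = 52.58 − 22.02 = 30.56 mol
V(O2) = nRT/P = 30.56 × 8.314 × 580 / 58.0 = 2541 L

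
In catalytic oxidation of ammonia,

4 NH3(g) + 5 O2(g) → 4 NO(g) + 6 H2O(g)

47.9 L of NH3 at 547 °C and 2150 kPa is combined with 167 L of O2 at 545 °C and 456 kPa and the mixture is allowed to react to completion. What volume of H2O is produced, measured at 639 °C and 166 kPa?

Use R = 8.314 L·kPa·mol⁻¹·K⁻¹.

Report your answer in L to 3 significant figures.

n(NH3) = PV/RT = (2150 × 47.9) / (8.314 × 820.15) = 15.10 mol
n(O2) = PV/RT = (456 × 167) / (8.314 × 818.15) = 11.20 mol
For 15.10 mol NH3, stoichiometry requires (5/4) × 15.10 = 18.88 mol O2; 11.20 mol is available, so O2 is limiting.
n(H2O) = (6/5) × 11.20 = 13.44 mol
V(H2O) = nRT/P = 13.44 × 8.314 × 912.15 / 166 = 614.0 L

614 L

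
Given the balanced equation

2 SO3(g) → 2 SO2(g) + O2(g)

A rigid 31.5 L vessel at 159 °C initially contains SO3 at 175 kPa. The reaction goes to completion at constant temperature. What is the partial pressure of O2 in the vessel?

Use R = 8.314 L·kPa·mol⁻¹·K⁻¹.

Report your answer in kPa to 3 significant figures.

87.5 kPa

n(SO3)₀ = PV/RT = (175 × 31.5) / (8.314 × 432.15) = 1.534 mol
n(O2) = (1/2) × 1.534 = 0.7670 mol
P(O2) = nRT/V = 0.7670 × 8.314 × 432.15 / 31.5 = 87.48 kPa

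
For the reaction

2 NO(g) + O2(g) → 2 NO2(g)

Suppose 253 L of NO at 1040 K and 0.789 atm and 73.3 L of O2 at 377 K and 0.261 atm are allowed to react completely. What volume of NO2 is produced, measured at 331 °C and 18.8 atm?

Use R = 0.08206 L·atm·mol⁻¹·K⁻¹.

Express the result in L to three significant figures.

3.26 L

n(NO) = PV/RT = (0.789 × 253) / (0.08206 × 1040) = 2.339 mol
n(O2) = PV/RT = (0.261 × 73.3) / (0.08206 × 377) = 0.6184 mol
For 2.339 mol NO, stoichiometry requires (1/2) × 2.339 = 1.169 mol O2; 0.6184 mol is available, so O2 is limiting.
n(NO2) = (2/1) × 0.6184 = 1.237 mol
V(NO2) = nRT/P = 1.237 × 0.08206 × 604.15 / 18.8 = 3.262 L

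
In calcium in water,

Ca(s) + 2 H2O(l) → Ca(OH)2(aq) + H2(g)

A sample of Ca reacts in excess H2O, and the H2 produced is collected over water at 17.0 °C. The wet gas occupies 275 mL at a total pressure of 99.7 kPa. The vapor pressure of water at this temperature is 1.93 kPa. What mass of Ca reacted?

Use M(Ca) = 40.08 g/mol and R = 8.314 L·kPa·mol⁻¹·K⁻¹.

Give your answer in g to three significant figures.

0.447 g

P(H2) = 99.7 − 1.93 = 97.77 kPa
n(H2) = PV/RT = (97.77 × 0.2750) / (8.314 × 290.15) = 0.01115 mol
n(Ca) = (1/1) × 0.01115 = 0.01115 mol
m(Ca) = 0.01115 × 40.08 = 0.4469 g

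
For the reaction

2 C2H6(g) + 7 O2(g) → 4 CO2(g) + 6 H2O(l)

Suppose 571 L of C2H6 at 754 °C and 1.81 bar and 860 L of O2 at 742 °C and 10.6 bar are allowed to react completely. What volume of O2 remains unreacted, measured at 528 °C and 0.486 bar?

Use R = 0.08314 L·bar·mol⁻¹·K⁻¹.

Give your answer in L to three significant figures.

n(C2H6) = PV/RT = (1.81 × 571) / (0.08314 × 1027.15) = 12.10 mol
n(O2) = PV/RT = (10.6 × 860) / (0.08314 × 1015.15) = 108.0 mol
For 12.10 mol C2H6, stoichiometry requires (7/2) × 12.10 = 42.35 mol O2; 108.0 mol is available, so C2H6 is limiting.
n(O2) consumed = (7/2) × 12.10 = 42.35 mol; remaining = 108.0 − 42.35 = 65.65 mol
V(O2) = nRT/P = 65.65 × 0.08314 × 801.15 / 0.486 = 8998 L

9000 L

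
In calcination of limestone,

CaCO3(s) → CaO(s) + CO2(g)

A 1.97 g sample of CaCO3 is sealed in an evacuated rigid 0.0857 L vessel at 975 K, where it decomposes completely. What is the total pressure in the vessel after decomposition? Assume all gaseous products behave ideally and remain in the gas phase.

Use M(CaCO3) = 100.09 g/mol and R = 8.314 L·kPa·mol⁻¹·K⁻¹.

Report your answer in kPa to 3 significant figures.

1860 kPa

n(CaCO3) = 1.97 / 100.09 = 0.01968 mol
n(gas produced) = (1/1) × 0.01968 = 0.01968 mol
P = nRT/V = 0.01968 × 8.314 × 975 / 0.0857 = 1861 kPa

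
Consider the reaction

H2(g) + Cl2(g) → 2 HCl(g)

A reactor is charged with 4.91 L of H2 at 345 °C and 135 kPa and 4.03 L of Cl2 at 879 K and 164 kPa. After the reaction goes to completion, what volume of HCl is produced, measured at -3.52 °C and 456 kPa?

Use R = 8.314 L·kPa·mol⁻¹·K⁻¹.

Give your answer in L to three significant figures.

n(H2) = PV/RT = (135 × 4.91) / (8.314 × 618.15) = 0.1290 mol
n(Cl2) = PV/RT = (164 × 4.03) / (8.314 × 879) = 0.09044 mol
For 0.1290 mol H2, stoichiometry requires (1/1) × 0.1290 = 0.1290 mol Cl2; 0.09044 mol is available, so Cl2 is limiting.
n(HCl) = (2/1) × 0.09044 = 0.1809 mol
V(HCl) = nRT/P = 0.1809 × 8.314 × 269.63 / 456 = 0.8893 L

0.889 L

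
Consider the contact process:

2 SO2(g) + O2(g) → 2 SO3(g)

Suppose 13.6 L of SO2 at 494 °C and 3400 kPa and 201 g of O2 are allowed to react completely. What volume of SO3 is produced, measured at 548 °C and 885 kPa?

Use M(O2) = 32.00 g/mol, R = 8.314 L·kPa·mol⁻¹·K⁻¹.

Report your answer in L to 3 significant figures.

n(SO2) = PV/RT = (3400 × 13.6) / (8.314 × 767.15) = 7.250 mol
n(O2) = 201 / 32.00 = 6.281 mol
For 7.250 mol SO2, stoichiometry requires (1/2) × 7.250 = 3.625 mol O2; 6.281 mol is available, so SO2 is limiting.
n(SO3) = (2/2) × 7.250 = 7.250 mol
V(SO3) = nRT/P = 7.250 × 8.314 × 821.15 / 885 = 55.93 L

55.9 L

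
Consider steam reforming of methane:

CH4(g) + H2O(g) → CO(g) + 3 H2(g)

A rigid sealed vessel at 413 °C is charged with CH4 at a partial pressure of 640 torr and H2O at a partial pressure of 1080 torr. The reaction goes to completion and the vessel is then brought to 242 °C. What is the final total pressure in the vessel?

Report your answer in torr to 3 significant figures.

With V and T fixed, P_i ∝ n_i, so the mole ratios apply directly to partial pressures at 413 °C.
P(H2O) required for 640 torr of CH4 = (1/1) × 640 = 640.0 torr; available 1080 torr, so CH4 is limiting.
P(H2O) remaining = 1080 − (1/1) × 640 = 440.0 torr
P(gaseous products) = (1+3)/1 × 640 = 2560 torr
P_total at 413 °C = 440.0 + 2560 = 3000 torr
Scaling to 242 °C: P = 3000 × 515.15/686.15 = 2252 torr

2250 torr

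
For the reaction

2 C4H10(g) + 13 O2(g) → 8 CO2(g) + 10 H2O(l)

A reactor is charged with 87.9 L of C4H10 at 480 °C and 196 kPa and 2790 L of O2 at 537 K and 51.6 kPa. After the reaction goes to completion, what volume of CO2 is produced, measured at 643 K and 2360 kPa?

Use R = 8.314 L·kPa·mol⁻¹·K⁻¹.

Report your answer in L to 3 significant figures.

n(C4H10) = PV/RT = (196 × 87.9) / (8.314 × 753.15) = 2.751 mol
n(O2) = PV/RT = (51.6 × 2790) / (8.314 × 537) = 32.25 mol
For 2.751 mol C4H10, stoichiometry requires (13/2) × 2.751 = 17.88 mol O2; 32.25 mol is available, so C4H10 is limiting.
n(CO2) = (8/2) × 2.751 = 11.00 mol
V(CO2) = nRT/P = 11.00 × 8.314 × 643 / 2360 = 24.92 L

24.9 L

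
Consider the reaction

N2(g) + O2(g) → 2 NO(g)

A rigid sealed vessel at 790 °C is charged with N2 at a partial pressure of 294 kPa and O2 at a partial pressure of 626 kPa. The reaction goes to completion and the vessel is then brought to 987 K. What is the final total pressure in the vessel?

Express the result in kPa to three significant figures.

At constant V, partial pressures at 790 °C are proportional to moles, so apply stoichiometry directly to pressures.
P(O2) required for 294 kPa of N2 = (1/1) × 294 = 294.0 kPa; available 626 kPa, so N2 is limiting.
P(O2) remaining = 626 − (1/1) × 294 = 332.0 kPa
P(gaseous products) = (2)/1 × 294 = 588.0 kPa
P_total at 790 °C = 332.0 + 588.0 = 920.0 kPa
Scaling to 987 K: P = 920.0 × 987/1063.15 = 854.1 kPa

854 kPa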